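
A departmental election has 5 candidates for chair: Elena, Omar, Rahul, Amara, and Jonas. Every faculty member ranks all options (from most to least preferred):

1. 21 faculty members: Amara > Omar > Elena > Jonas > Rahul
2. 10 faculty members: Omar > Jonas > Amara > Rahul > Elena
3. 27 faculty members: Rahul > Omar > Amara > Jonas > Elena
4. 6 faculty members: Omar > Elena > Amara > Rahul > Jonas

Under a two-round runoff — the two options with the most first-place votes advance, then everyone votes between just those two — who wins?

Amara

Round 1 first-place votes: Elena 0, Omar 16, Rahul 27, Amara 21, Jonas 0.
Rahul and Amara advance.
Runoff: Rahul is preferred to Amara by 27 voters; Amara by 37.
Amara wins the runoff.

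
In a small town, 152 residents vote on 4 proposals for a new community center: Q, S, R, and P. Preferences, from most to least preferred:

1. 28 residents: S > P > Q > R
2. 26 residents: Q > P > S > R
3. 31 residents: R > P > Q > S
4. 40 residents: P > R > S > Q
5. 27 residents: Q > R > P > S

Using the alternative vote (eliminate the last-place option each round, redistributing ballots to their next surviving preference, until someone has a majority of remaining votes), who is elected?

P

Round 1: Q 53, S 28, R 31, P 40. Eliminate S.
Round 2: Q 53, R 31, P 68. Eliminate R.
Round 3: Q 53, P 99. P has a majority.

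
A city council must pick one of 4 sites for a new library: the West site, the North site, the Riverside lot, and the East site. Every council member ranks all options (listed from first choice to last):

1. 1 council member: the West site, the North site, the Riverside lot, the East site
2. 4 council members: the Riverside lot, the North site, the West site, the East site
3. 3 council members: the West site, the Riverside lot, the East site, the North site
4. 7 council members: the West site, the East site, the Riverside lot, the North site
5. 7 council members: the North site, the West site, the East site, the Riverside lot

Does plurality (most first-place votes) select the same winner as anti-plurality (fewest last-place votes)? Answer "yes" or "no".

yes

Plurality — first-place votes: the West site 11, the North site 7, the Riverside lot 4, the East site 0. Winner: the West site.
Anti-plurality — last-place votes: the West site 0, the North site 10, the Riverside lot 7, the East site 5. Winner: the West site.
The two methods agree.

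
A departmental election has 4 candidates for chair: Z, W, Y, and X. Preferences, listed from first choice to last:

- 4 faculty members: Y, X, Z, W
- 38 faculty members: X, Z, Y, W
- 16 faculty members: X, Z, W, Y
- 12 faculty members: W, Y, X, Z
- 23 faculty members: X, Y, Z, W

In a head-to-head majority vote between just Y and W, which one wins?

Y

Voters preferring Y to W: 65; preferring W to Y: 28.
Y wins the head-to-head.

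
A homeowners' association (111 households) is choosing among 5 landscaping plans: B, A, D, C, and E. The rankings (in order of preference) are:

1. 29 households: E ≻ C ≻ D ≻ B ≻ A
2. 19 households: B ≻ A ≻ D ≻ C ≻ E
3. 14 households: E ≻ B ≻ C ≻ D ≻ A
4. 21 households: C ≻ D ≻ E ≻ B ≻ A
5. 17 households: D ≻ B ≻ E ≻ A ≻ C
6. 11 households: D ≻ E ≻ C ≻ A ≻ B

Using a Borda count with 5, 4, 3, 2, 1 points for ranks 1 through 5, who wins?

B: 29·2 + 19·5 + 14·4 + 21·2 + 17·4 + 11·1 = 330
A: 29·1 + 19·4 + 14·1 + 21·1 + 17·2 + 11·2 = 196
D: 29·3 + 19·3 + 14·2 + 21·4 + 17·5 + 11·5 = 396
C: 29·4 + 19·2 + 14·3 + 21·5 + 17·1 + 11·3 = 351
E: 29·5 + 19·1 + 14·5 + 21·3 + 17·3 + 11·4 = 392
D has the highest Borda score (396).

D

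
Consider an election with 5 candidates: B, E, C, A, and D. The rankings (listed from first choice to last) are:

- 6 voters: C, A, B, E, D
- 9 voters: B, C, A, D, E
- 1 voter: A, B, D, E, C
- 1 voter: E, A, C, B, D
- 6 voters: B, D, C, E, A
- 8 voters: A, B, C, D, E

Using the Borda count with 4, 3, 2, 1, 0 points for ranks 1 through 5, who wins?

B

B: 6·2 + 9·4 + 1·3 + 1·1 + 6·4 + 8·3 = 100
E: 6·1 + 9·0 + 1·1 + 1·4 + 6·1 + 8·0 = 17
C: 6·4 + 9·3 + 1·0 + 1·2 + 6·2 + 8·2 = 81
A: 6·3 + 9·2 + 1·4 + 1·3 + 6·0 + 8·4 = 75
D: 6·0 + 9·1 + 1·2 + 1·0 + 6·3 + 8·1 = 37
B has the highest Borda score (100).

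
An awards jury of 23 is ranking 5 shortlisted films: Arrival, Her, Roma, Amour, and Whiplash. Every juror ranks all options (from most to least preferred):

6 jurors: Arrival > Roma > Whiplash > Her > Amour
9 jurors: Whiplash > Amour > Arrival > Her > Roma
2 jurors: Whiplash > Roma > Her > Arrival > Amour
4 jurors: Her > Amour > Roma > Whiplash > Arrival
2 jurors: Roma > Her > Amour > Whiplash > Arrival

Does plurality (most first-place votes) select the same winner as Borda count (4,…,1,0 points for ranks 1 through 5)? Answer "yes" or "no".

Plurality — first-place votes: Arrival 6, Her 4, Roma 2, Amour 0, Whiplash 11. Winner: Whiplash.
Borda — scores: Arrival 44, Her 41, Roma 40, Amour 43, Whiplash 62. Winner: Whiplash.
The two methods agree.

yes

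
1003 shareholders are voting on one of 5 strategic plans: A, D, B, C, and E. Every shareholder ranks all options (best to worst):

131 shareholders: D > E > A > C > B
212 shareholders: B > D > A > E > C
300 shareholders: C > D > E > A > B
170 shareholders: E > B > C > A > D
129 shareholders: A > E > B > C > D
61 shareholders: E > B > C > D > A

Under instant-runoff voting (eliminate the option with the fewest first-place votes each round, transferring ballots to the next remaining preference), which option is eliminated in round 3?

Round 1: A 129, D 131, B 212, C 300, E 231. Eliminate A.
Round 2: D 131, B 212, C 300, E 360. Eliminate D.
Round 3: B 212, C 300, E 491. Eliminate B.

B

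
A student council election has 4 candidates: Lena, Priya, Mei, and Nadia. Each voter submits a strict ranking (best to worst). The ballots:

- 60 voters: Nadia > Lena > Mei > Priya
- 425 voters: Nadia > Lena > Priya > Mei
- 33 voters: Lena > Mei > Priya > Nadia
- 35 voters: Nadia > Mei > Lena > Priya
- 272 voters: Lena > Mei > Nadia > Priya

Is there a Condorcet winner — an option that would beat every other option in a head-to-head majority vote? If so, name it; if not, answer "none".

Nadia

Nadia vs Lena: 520–305 for Nadia.
Nadia vs Priya: 792–33 for Nadia.
Nadia vs Mei: 520–305 for Nadia.
Nadia beats every other option head-to-head.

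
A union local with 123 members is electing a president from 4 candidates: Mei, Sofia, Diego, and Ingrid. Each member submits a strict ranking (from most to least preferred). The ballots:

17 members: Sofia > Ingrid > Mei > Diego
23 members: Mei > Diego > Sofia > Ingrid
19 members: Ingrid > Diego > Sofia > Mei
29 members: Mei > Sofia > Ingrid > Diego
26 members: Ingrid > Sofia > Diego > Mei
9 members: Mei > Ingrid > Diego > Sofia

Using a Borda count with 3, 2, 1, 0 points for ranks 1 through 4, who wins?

Mei: 17·1 + 23·3 + 19·0 + 29·3 + 26·0 + 9·3 = 200
Sofia: 17·3 + 23·1 + 19·1 + 29·2 + 26·2 + 9·0 = 203
Diego: 17·0 + 23·2 + 19·2 + 29·0 + 26·1 + 9·1 = 119
Ingrid: 17·2 + 23·0 + 19·3 + 29·1 + 26·3 + 9·2 = 216
Ingrid has the highest Borda score (216).

Ingrid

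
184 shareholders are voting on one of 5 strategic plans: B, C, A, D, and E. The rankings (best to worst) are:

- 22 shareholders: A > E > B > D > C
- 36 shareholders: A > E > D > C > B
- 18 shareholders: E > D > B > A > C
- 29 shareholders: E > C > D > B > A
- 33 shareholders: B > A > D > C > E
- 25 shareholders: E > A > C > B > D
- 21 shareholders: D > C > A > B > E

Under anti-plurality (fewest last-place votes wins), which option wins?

D

Last-place votes: B 36, C 40, A 29, D 25, E 54.
D is ranked last by the fewest voters, so D wins.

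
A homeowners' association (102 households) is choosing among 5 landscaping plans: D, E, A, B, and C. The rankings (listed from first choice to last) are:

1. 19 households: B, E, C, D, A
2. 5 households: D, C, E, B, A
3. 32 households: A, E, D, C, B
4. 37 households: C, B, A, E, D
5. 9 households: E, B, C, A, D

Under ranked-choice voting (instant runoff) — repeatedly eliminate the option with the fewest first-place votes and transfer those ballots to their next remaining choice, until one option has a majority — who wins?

C

Round 1: D 5, E 9, A 32, B 19, C 37. Eliminate D.
Round 2: E 9, A 32, B 19, C 42. Eliminate E.
Round 3: A 32, B 28, C 42. Eliminate B.
Round 4: A 32, C 70. C has a majority.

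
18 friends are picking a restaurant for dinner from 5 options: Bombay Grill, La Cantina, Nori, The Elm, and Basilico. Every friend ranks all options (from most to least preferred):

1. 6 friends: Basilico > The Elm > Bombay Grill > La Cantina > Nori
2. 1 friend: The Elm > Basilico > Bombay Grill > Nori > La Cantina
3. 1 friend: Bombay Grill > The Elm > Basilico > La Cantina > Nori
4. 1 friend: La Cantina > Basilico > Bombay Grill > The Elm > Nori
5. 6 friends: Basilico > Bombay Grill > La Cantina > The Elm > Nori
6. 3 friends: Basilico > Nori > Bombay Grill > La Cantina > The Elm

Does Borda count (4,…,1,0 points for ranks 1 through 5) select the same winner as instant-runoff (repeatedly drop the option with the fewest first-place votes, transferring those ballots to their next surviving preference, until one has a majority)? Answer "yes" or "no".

Borda — scores: Bombay Grill 44, La Cantina 26, Nori 10, The Elm 32, Basilico 68. Winner: Basilico.
Instant-runoff — R1 Bombay Grill 1, La Cantina 1, Nori 0, The Elm 1, Basilico 15 (Basilico winner). Winner: Basilico.
The two methods agree.

yes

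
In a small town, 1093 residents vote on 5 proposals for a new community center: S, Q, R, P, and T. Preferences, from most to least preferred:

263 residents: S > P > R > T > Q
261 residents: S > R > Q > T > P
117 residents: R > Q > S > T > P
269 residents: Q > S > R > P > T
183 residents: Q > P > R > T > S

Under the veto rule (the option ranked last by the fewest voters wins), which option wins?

R

Last-place votes: S 183, Q 263, R 0, P 378, T 269.
R is ranked last by the fewest voters, so R wins.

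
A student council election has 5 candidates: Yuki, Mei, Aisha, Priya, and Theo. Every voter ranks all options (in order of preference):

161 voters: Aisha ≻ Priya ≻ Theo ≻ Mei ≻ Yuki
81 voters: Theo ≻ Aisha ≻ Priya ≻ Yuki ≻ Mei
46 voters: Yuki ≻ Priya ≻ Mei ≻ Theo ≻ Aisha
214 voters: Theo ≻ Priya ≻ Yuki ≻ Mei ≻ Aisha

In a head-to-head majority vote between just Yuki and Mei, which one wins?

Voters preferring Yuki to Mei: 341; preferring Mei to Yuki: 161.
Yuki wins the head-to-head.

Yuki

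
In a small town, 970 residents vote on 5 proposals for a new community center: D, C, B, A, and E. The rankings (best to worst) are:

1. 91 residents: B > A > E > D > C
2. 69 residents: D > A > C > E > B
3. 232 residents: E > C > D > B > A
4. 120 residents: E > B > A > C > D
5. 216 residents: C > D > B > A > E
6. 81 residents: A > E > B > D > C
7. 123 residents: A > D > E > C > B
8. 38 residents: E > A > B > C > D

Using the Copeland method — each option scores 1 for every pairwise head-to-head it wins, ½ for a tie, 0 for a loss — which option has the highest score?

D: beats B and A; loses to C and E → score 2.
C: beats D and B; loses to A and E → score 2.
B: beats A; loses to D, C, and E → score 1.
A: beats C and E; loses to D and B → score 2.
E: beats D, C, and B; loses to A → score 3.
E has the best pairwise record.

E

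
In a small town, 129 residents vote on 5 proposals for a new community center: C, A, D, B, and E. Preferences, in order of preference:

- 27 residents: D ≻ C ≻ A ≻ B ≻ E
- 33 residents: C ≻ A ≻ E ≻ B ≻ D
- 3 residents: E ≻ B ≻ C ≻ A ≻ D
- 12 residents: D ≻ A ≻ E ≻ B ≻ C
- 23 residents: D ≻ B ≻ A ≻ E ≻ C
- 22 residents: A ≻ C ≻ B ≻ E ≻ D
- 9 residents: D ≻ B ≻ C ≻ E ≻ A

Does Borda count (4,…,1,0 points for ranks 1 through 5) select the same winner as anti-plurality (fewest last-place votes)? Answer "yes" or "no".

no

Borda — scores: C 303, A 326, D 284, B 221, E 156. Winner: A.
Anti-plurality — last-place votes: C 35, A 9, D 58, B 0, E 27. Winner: B.
The two methods disagree.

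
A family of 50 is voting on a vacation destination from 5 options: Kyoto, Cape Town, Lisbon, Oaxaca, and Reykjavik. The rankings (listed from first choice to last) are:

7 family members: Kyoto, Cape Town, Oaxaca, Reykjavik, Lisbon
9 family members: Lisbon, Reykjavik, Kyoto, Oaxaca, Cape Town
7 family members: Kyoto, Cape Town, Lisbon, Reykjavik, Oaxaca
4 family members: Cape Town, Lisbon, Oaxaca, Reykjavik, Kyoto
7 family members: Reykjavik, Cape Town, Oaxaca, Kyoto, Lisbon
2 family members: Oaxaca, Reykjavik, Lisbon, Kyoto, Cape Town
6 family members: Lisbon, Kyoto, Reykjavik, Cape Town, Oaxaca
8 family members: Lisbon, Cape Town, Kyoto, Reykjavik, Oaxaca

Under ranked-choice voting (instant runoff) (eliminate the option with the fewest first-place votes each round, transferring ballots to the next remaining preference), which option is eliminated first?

Oaxaca

Round 1: Kyoto 14, Cape Town 4, Lisbon 23, Oaxaca 2, Reykjavik 7. Eliminate Oaxaca.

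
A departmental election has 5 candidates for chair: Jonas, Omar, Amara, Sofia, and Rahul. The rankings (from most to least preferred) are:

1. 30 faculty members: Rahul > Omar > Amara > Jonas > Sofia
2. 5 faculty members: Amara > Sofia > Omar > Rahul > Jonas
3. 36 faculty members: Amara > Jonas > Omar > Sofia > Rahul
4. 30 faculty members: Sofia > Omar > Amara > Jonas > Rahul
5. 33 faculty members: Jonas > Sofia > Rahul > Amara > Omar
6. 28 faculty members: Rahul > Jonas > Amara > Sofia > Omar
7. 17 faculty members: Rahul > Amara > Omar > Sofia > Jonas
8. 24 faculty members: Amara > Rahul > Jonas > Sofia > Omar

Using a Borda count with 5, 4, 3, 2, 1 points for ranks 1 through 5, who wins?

Jonas: 30·2 + 5·1 + 36·4 + 30·2 + 33·5 + 28·4 + 17·1 + 24·3 = 635
Omar: 30·4 + 5·3 + 36·3 + 30·4 + 33·1 + 28·1 + 17·3 + 24·1 = 499
Amara: 30·3 + 5·5 + 36·5 + 30·3 + 33·2 + 28·3 + 17·4 + 24·5 = 723
Sofia: 30·1 + 5·4 + 36·2 + 30·5 + 33·4 + 28·2 + 17·2 + 24·2 = 542
Rahul: 30·5 + 5·2 + 36·1 + 30·1 + 33·3 + 28·5 + 17·5 + 24·4 = 646
Amara has the highest Borda score (723).

Amara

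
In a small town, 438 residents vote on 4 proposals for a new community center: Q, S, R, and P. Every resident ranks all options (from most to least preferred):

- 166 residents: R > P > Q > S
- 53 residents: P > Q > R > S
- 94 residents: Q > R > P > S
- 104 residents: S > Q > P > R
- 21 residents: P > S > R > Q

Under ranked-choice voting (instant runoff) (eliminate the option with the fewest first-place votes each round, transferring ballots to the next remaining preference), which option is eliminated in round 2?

Round 1: Q 94, S 104, R 166, P 74. Eliminate P.
Round 2: Q 147, S 125, R 166. Eliminate S.

S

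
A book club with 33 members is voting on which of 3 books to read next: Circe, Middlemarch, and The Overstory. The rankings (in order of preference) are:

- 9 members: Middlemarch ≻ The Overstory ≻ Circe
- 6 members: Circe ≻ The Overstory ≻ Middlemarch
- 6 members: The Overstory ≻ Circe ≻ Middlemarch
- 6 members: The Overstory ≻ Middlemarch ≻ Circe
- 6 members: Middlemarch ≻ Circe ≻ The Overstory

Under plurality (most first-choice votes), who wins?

Middlemarch

First-place votes: Circe 6, Middlemarch 15, The Overstory 12.
Middlemarch has the most first-place votes.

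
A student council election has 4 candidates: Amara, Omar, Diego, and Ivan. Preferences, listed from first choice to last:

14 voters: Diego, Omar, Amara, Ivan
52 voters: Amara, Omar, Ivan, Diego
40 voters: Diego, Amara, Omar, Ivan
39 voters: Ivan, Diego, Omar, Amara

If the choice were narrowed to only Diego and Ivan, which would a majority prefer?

Voters preferring Diego to Ivan: 54; preferring Ivan to Diego: 91.
Ivan wins the head-to-head.

Ivan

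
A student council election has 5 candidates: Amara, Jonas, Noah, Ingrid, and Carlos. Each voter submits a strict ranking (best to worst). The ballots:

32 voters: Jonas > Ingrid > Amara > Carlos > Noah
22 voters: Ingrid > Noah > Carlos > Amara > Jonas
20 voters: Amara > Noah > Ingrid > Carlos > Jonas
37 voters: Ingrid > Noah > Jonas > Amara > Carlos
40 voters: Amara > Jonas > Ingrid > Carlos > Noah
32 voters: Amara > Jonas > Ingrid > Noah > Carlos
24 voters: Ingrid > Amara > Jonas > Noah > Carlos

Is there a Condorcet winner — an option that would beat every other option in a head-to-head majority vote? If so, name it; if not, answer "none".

Checking pairwise contests:
Ingrid beats Amara 115–92.
Amara beats Jonas 138–69.
Amara beats Noah 148–59.
Jonas beats Ingrid 104–103.
Amara beats Carlos 185–22.
Every option loses at least one head-to-head, so there is no Condorcet winner.

none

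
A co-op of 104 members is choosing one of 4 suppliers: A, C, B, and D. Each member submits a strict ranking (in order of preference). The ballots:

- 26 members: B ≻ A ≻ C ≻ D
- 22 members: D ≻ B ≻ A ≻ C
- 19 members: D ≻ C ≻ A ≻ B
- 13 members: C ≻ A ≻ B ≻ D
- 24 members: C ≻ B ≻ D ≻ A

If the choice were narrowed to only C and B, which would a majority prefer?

C

Voters preferring C to B: 56; preferring B to C: 48.
C wins the head-to-head.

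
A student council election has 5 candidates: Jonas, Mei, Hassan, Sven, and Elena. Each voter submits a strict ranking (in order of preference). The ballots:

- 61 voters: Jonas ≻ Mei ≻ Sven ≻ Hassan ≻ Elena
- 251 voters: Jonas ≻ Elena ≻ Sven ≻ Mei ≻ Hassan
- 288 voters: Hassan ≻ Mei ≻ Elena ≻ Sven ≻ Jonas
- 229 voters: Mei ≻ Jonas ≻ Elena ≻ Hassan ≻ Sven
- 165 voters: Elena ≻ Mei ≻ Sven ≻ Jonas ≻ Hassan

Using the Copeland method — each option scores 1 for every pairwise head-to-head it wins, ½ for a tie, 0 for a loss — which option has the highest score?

Mei

Jonas: beats Hassan, Sven, and Elena; loses to Mei → score 3.
Mei: beats Jonas, Hassan, Sven, and Elena → score 4.
Hassan: beats Sven; loses to Jonas, Mei, and Elena → score 1.
Sven: loses to Jonas, Mei, Hassan, and Elena → score 0.
Elena: beats Hassan and Sven; loses to Jonas and Mei → score 2.
Mei has the best pairwise record.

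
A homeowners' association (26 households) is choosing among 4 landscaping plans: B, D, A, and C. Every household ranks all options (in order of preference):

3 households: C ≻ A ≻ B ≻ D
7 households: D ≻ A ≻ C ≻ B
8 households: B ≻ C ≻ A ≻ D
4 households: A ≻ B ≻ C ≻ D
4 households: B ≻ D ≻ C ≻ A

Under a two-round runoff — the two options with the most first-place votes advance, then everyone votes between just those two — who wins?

Round 1 first-place votes: B 12, D 7, A 4, C 3.
B and D advance.
Runoff: B is preferred to D by 19 voters; D by 7.
B wins the runoff.

B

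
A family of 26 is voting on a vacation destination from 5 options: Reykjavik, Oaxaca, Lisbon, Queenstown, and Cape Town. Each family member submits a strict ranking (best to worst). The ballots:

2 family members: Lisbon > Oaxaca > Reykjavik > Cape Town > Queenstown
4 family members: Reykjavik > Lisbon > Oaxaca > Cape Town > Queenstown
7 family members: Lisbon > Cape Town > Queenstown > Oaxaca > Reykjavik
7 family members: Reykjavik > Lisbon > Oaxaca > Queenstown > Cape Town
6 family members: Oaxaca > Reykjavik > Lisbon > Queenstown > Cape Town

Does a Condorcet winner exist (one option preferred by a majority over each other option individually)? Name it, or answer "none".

none

Checking pairwise contests:
Oaxaca beats Reykjavik 15–11.
Lisbon beats Oaxaca 20–6.
Reykjavik beats Lisbon 17–9.
Reykjavik beats Queenstown 19–7.
Reykjavik beats Cape Town 19–7.
Every option loses at least one head-to-head, so there is no Condorcet winner.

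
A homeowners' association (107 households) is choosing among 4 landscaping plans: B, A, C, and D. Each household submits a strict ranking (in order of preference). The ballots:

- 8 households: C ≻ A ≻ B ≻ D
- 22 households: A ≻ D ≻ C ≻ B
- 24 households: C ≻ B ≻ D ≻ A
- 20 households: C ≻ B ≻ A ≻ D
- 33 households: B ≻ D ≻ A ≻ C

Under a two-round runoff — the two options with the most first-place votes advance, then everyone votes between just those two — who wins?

C

Round 1 first-place votes: B 33, A 22, C 52, D 0.
C and B advance.
Runoff: C is preferred to B by 74 voters; B by 33.
C wins the runoff.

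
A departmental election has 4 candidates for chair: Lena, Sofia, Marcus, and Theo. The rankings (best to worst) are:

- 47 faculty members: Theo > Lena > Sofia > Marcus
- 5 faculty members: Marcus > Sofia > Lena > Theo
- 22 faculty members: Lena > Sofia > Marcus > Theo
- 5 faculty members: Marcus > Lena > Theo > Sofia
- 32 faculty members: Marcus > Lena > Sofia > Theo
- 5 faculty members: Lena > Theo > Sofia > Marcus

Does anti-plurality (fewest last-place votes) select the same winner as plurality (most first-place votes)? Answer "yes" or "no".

no

Anti-plurality — last-place votes: Lena 0, Sofia 5, Marcus 52, Theo 59. Winner: Lena.
Plurality — first-place votes: Lena 27, Sofia 0, Marcus 42, Theo 47. Winner: Theo.
The two methods disagree.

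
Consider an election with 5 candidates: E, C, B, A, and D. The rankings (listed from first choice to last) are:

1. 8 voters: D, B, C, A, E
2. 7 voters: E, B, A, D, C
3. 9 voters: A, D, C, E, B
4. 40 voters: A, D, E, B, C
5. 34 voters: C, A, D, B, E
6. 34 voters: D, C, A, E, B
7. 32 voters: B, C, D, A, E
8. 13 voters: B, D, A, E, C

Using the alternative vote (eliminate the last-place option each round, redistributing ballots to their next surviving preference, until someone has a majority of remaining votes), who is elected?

A

Round 1: E 7, C 34, B 45, A 49, D 42. Eliminate E.
Round 2: C 34, B 52, A 49, D 42. Eliminate C.
Round 3: B 52, A 83, D 42. Eliminate D.
Round 4: B 60, A 117. A has a majority.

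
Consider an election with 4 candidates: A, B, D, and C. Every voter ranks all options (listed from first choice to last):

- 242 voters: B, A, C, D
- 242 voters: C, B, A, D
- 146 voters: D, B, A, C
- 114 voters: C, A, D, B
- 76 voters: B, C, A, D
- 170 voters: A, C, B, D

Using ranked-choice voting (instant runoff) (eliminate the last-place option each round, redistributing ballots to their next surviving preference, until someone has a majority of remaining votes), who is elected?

C

Round 1: A 170, B 318, D 146, C 356. Eliminate D.
Round 2: A 170, B 464, C 356. Eliminate A.
Round 3: B 464, C 526. C has a majority.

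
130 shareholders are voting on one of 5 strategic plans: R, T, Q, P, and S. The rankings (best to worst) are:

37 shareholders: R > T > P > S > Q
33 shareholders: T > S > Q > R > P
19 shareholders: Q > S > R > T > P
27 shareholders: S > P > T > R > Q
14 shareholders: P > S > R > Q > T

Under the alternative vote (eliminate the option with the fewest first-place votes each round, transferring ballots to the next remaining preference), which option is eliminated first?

P

Round 1: R 37, T 33, Q 19, P 14, S 27. Eliminate P.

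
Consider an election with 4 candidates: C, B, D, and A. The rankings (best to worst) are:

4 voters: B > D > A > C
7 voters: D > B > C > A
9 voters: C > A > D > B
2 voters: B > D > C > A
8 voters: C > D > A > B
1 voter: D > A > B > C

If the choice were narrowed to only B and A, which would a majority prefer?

A

Voters preferring B to A: 13; preferring A to B: 18.
A wins the head-to-head.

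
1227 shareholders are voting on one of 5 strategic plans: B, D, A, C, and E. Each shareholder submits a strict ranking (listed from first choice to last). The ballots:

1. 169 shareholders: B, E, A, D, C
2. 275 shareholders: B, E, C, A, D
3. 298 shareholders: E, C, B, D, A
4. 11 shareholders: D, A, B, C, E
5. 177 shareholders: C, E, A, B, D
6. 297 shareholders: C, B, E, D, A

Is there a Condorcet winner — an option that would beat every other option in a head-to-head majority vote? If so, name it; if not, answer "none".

none

Checking pairwise contests:
C beats B 772–455.
B beats D 1216–11.
B beats A 1039–188.
E beats C 742–485.
B beats E 752–475.
Every option loses at least one head-to-head, so there is no Condorcet winner.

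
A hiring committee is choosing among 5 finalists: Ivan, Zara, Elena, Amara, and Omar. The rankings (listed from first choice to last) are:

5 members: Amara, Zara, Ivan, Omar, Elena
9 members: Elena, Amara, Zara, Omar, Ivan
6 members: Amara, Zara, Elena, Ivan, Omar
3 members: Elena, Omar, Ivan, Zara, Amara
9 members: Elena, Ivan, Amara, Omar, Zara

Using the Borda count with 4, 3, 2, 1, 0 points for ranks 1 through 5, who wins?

Elena

Ivan: 5·2 + 9·0 + 6·1 + 3·2 + 9·3 = 49
Zara: 5·3 + 9·2 + 6·3 + 3·1 + 9·0 = 54
Elena: 5·0 + 9·4 + 6·2 + 3·4 + 9·4 = 96
Amara: 5·4 + 9·3 + 6·4 + 3·0 + 9·2 = 89
Omar: 5·1 + 9·1 + 6·0 + 3·3 + 9·1 = 32
Elena has the highest Borda score (96).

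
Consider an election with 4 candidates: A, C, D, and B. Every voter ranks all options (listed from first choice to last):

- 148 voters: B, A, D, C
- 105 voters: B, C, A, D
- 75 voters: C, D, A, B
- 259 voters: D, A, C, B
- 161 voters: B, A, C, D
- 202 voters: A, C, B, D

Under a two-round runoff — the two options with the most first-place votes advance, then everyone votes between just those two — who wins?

B

Round 1 first-place votes: A 202, C 75, D 259, B 414.
B and D advance.
Runoff: B is preferred to D by 616 voters; D by 334.
B wins the runoff.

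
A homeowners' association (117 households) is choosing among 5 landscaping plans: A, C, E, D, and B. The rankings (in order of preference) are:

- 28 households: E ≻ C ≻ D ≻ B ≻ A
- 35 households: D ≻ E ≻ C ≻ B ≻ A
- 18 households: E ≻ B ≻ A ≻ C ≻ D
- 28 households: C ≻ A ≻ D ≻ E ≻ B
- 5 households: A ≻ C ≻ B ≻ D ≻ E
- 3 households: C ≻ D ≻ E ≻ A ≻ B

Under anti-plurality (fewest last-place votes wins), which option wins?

Last-place votes: A 63, C 0, E 5, D 18, B 31.
C is ranked last by the fewest voters, so C wins.

C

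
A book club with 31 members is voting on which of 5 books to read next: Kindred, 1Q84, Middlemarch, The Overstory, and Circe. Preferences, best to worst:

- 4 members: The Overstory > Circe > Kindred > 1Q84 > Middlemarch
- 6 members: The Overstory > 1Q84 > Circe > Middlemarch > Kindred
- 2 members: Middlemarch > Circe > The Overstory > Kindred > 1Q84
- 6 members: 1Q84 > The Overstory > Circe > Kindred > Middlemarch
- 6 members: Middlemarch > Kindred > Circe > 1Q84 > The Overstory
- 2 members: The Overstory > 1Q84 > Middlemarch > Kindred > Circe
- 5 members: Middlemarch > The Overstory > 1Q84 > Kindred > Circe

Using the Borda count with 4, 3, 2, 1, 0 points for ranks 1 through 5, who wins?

The Overstory

Kindred: 4·2 + 6·0 + 2·1 + 6·1 + 6·3 + 2·1 + 5·1 = 41
1Q84: 4·1 + 6·3 + 2·0 + 6·4 + 6·1 + 2·3 + 5·2 = 68
Middlemarch: 4·0 + 6·1 + 2·4 + 6·0 + 6·4 + 2·2 + 5·4 = 62
The Overstory: 4·4 + 6·4 + 2·2 + 6·3 + 6·0 + 2·4 + 5·3 = 85
Circe: 4·3 + 6·2 + 2·3 + 6·2 + 6·2 + 2·0 + 5·0 = 54
The Overstory has the highest Borda score (85).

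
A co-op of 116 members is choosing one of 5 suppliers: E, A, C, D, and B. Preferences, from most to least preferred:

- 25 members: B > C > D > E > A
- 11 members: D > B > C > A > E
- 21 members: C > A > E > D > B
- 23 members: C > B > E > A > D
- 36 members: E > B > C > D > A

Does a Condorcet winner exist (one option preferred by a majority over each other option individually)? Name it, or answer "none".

B

B vs E: 59–57 for B.
B vs A: 95–21 for B.
B vs C: 72–44 for B.
B vs D: 84–32 for B.
B beats every other option head-to-head.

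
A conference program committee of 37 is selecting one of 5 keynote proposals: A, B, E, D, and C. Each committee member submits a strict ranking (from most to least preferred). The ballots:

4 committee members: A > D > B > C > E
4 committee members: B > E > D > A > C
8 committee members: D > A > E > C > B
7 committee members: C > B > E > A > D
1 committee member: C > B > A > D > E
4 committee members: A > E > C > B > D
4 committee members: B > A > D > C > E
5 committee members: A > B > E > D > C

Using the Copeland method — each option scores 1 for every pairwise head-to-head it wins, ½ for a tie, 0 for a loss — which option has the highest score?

A: beats B, E, D, and C → score 4.
B: beats E and D; loses to A and C → score 2.
E: beats D and C; loses to A and B → score 2.
D: beats C; loses to A, B, and E → score 1.
C: beats B; loses to A, E, and D → score 1.
A has the best pairwise record.

A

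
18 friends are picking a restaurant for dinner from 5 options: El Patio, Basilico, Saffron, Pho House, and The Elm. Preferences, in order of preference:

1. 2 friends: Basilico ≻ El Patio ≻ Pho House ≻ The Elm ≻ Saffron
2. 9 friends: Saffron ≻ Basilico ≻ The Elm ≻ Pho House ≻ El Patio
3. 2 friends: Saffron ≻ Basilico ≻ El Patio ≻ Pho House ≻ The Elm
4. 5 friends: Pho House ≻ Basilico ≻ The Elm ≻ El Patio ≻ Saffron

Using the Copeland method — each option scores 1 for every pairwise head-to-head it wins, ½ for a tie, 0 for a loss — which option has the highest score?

El Patio: loses to Basilico, Saffron, Pho House, and The Elm → score 0.
Basilico: beats El Patio, Pho House, and The Elm; loses to Saffron → score 3.
Saffron: beats El Patio, Basilico, Pho House, and The Elm → score 4.
Pho House: beats El Patio; ties The Elm; loses to Basilico and Saffron → score 1.5.
The Elm: beats El Patio; ties Pho House; loses to Basilico and Saffron → score 1.5.
Saffron has the best pairwise record.

Saffron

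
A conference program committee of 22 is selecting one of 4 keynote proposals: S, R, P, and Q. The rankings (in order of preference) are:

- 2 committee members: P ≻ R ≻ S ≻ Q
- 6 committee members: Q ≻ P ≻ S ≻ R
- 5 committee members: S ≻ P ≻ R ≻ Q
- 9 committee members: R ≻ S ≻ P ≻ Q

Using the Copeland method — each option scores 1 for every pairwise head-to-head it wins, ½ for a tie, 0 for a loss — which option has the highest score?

S: beats P and Q; ties R → score 2.5.
R: beats Q; ties S; loses to P → score 1.5.
P: beats R and Q; loses to S → score 2.
Q: loses to S, R, and P → score 0.
S has the best pairwise record.

S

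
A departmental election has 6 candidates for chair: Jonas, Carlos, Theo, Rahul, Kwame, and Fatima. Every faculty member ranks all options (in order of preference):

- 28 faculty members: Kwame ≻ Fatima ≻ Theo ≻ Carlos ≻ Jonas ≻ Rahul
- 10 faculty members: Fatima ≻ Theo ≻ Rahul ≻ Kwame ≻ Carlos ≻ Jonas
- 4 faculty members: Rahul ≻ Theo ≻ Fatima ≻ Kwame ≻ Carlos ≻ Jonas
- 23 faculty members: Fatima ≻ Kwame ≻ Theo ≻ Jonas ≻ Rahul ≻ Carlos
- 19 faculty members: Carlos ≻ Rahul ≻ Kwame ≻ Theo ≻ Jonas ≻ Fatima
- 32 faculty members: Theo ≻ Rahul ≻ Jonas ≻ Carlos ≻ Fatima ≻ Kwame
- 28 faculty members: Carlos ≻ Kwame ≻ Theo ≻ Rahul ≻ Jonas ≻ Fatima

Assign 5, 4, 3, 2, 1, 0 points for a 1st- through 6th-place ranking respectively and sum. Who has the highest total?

Jonas: 28·1 + 10·0 + 4·0 + 23·2 + 19·1 + 32·3 + 28·1 = 217
Carlos: 28·2 + 10·1 + 4·1 + 23·0 + 19·5 + 32·2 + 28·5 = 369
Theo: 28·3 + 10·4 + 4·4 + 23·3 + 19·2 + 32·5 + 28·3 = 491
Rahul: 28·0 + 10·3 + 4·5 + 23·1 + 19·4 + 32·4 + 28·2 = 333
Kwame: 28·5 + 10·2 + 4·2 + 23·4 + 19·3 + 32·0 + 28·4 = 429
Fatima: 28·4 + 10·5 + 4·3 + 23·5 + 19·0 + 32·1 + 28·0 = 321
Theo has the highest Borda score (491).

Theo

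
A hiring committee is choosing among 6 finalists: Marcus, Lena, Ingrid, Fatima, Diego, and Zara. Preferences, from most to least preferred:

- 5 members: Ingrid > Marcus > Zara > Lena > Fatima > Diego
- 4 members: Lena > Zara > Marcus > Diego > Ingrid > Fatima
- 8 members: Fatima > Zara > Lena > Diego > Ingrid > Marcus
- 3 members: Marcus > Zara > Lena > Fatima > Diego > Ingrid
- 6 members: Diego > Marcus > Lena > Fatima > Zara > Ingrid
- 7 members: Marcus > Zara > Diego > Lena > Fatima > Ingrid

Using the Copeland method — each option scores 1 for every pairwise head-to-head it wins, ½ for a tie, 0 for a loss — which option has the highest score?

Marcus: beats Lena, Ingrid, Fatima, Diego, and Zara → score 5.
Lena: beats Ingrid, Fatima, and Diego; loses to Marcus and Zara → score 3.
Ingrid: loses to Marcus, Lena, Fatima, Diego, and Zara → score 0.
Fatima: beats Ingrid; loses to Marcus, Lena, Diego, and Zara → score 1.
Diego: beats Ingrid and Fatima; loses to Marcus, Lena, and Zara → score 2.
Zara: beats Lena, Ingrid, Fatima, and Diego; loses to Marcus → score 4.
Marcus has the best pairwise record.

Marcus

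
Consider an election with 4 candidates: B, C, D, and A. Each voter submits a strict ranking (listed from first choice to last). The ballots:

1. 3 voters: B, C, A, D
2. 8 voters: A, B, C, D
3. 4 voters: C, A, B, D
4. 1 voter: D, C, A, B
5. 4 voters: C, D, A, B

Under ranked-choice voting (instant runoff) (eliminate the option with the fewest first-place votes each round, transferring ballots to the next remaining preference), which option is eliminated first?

Round 1: B 3, C 8, D 1, A 8. Eliminate D.

D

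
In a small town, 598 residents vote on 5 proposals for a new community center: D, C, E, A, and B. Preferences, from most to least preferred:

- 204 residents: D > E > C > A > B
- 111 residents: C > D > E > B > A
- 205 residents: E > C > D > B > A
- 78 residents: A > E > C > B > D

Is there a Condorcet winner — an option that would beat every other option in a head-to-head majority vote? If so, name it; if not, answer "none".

none

Checking pairwise contests:
C beats D 394–204.
E beats C 487–111.
D beats E 315–283.
D beats A 520–78.
D beats B 520–78.
Every option loses at least one head-to-head, so there is no Condorcet winner.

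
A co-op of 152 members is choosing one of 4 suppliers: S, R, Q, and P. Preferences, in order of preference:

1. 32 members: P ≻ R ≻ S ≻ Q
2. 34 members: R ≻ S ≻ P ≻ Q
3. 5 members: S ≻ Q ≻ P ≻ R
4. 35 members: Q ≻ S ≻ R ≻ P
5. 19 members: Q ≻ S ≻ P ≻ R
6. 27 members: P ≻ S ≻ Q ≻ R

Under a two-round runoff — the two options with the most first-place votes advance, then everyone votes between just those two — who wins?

Round 1 first-place votes: S 5, R 34, Q 54, P 59.
P and Q advance.
Runoff: P is preferred to Q by 93 voters; Q by 59.
P wins the runoff.

P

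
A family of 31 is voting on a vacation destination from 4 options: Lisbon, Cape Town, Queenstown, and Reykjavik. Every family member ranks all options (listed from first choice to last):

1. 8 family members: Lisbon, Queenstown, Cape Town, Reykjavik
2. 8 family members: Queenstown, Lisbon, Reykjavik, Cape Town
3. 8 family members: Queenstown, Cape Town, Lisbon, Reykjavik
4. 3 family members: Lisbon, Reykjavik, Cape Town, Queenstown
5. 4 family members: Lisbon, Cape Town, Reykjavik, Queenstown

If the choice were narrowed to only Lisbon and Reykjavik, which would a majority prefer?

Voters preferring Lisbon to Reykjavik: 31; preferring Reykjavik to Lisbon: 0.
Lisbon wins the head-to-head.

Lisbon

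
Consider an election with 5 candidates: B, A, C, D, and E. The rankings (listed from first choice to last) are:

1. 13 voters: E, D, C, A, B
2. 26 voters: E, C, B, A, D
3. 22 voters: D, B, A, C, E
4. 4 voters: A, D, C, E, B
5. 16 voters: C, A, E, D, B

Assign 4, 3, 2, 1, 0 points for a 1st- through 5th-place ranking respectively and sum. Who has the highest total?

B: 13·0 + 26·2 + 22·3 + 4·0 + 16·0 = 118
A: 13·1 + 26·1 + 22·2 + 4·4 + 16·3 = 147
C: 13·2 + 26·3 + 22·1 + 4·2 + 16·4 = 198
D: 13·3 + 26·0 + 22·4 + 4·3 + 16·1 = 155
E: 13·4 + 26·4 + 22·0 + 4·1 + 16·2 = 192
C has the highest Borda score (198).

C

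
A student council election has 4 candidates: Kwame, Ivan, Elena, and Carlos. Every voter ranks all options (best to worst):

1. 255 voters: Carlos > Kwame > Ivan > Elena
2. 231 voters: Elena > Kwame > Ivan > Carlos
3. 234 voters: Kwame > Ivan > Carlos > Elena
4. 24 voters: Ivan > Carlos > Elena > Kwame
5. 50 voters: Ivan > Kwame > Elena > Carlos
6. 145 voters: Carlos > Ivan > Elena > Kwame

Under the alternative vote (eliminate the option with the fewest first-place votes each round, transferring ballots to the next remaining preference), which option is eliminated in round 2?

Elena

Round 1: Kwame 234, Ivan 74, Elena 231, Carlos 400. Eliminate Ivan.
Round 2: Kwame 284, Elena 231, Carlos 424. Eliminate Elena.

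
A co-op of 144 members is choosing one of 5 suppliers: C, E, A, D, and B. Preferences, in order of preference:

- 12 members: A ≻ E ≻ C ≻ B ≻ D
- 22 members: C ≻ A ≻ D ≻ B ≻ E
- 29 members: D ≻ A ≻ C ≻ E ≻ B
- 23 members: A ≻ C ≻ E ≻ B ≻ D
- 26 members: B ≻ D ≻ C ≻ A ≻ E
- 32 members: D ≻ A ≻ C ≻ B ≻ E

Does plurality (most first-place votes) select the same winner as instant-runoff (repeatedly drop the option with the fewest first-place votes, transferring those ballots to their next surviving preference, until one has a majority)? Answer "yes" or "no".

yes

Plurality — first-place votes: C 22, E 0, A 35, D 61, B 26. Winner: D.
Instant-runoff — R1 C 22, E 0, A 35, D 61, B 26 (E out); R2 C 22, A 35, D 61, B 26 (C out); R3 A 57, D 61, B 26 (B out); R4 A 57, D 87 (D winner). Winner: D.
The two methods agree.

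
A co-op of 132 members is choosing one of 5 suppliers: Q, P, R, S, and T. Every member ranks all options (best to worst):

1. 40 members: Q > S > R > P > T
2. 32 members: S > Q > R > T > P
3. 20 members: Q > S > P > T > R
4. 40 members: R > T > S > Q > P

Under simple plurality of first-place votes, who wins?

First-place votes: Q 60, P 0, R 40, S 32, T 0.
Q has the most first-place votes.

Q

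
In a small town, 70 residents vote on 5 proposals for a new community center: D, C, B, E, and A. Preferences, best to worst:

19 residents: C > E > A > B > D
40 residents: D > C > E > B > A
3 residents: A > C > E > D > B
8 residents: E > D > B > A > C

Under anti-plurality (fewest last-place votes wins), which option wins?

E

Last-place votes: D 19, C 8, B 3, E 0, A 40.
E is ranked last by the fewest voters, so E wins.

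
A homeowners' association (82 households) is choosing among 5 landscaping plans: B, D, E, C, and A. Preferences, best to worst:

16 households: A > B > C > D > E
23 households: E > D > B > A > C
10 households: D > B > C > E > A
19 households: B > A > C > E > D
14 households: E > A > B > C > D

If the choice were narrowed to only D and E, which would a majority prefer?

E

Voters preferring D to E: 26; preferring E to D: 56.
E wins the head-to-head.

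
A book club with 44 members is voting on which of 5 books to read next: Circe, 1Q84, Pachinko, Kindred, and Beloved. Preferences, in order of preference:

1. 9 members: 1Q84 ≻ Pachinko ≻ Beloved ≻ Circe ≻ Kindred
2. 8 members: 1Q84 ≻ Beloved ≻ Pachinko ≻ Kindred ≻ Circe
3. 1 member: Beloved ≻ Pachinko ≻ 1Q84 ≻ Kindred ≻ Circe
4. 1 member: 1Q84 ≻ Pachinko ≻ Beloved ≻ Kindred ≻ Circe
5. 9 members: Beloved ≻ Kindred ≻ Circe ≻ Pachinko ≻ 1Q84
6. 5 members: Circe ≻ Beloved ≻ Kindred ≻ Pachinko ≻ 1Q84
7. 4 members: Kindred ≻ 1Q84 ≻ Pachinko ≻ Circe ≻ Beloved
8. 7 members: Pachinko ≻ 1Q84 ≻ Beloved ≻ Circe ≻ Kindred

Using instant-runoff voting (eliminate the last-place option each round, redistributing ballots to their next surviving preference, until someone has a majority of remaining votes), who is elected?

1Q84

Round 1: Circe 5, 1Q84 18, Pachinko 7, Kindred 4, Beloved 10. Eliminate Kindred.
Round 2: Circe 5, 1Q84 22, Pachinko 7, Beloved 10. Eliminate Circe.
Round 3: 1Q84 22, Pachinko 7, Beloved 15. Eliminate Pachinko.
Round 4: 1Q84 29, Beloved 15. 1Q84 has a majority.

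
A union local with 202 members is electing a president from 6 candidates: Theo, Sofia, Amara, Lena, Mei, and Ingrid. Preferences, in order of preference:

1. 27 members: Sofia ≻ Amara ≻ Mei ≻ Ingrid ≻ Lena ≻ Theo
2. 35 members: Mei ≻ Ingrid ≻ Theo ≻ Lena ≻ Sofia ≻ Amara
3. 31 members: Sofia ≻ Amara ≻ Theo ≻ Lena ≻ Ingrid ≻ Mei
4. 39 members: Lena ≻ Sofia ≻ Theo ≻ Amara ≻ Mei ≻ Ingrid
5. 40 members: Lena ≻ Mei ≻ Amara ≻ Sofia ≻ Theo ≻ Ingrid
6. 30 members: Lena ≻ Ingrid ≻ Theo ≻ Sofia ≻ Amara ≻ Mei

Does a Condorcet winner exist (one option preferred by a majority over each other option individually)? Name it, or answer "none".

Lena vs Theo: 136–66 for Lena.
Lena vs Sofia: 144–58 for Lena.
Lena vs Amara: 144–58 for Lena.
Lena vs Mei: 140–62 for Lena.
Lena vs Ingrid: 140–62 for Lena.
Lena beats every other option head-to-head.

Lena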